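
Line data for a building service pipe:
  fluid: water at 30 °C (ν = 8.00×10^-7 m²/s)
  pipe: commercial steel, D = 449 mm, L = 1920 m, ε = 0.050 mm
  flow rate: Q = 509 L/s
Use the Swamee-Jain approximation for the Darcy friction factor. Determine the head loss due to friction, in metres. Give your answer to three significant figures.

V = 4Q/(πD²) = 4·0.509/(π·0.449²) = 3.215 m/s
Re = VD/ν = 3.215·0.449/8.00×10^-7 = 1.80×10^6 → turbulent
ε/D = 0.050/449 = 1.11×10^-4
Swamee-Jain: f = 0.01314
h_f = f(L/D)V²/(2g) = 0.01314·(1920/0.449)·3.215²/(2·9.81) = 29.60 m

h_f ≈ 29.6 m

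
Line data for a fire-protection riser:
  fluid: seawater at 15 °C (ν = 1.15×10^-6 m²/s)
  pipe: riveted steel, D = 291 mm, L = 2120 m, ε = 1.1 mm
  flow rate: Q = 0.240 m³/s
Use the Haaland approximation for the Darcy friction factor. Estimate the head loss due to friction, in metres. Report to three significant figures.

h_f ≈ 136 m

V = 4Q/(πD²) = 4·0.240/(π·0.291²) = 3.609 m/s
Re = VD/ν = 3.609·0.291/1.15×10^-6 = 9.13×10^5 → turbulent
ε/D = 1.1/291 = 0.00378
Haaland: f = 0.02812
h_f = f(L/D)V²/(2g) = 0.02812·(2120/0.291)·3.609²/(2·9.81) = 136.0 m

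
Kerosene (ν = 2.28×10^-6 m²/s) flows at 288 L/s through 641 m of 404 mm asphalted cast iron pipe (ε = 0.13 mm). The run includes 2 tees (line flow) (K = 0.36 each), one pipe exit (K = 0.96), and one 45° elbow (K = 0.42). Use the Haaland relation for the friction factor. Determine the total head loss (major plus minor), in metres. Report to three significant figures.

H_L ≈ 7.31 m

V = 4Q/(πD²) = 2.247 m/s; V²/2g = 0.2573 m
Re = 3.98×10^5, ε/D = 3.22×10^-4 → f = 0.01658 (Haaland)
Major: h_f = f(L/D)·V²/2g = 0.01658·1587·0.2573 = 6.767 m
Minor: ΣK = 2.10; h_m = ΣK·V²/2g = 0.5403 m
Total H_L = 6.767 + 0.5403 = 7.307 m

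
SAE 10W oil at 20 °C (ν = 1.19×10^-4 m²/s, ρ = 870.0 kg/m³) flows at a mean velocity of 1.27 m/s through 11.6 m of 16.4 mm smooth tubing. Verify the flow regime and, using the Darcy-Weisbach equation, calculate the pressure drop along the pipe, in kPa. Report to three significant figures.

Re = VD/ν = 1.27·0.01640/1.19×10^-4 = 175 → laminar (Re < 2300)
f = 64/Re = 0.3657
h_f = f(L/D)V²/(2g) = 0.3657·(11.6/0.01640)·1.27²/(2·9.81) = 21.26 m
Δp = ρg·h_f = 870.0·9.81·21.26 = 181.5 kPa

Δp ≈ 181 kPa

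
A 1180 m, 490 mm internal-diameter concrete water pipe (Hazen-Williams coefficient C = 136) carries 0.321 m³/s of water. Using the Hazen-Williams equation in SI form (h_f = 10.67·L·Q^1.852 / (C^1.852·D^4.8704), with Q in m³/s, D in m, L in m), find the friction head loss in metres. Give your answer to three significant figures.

h_f = 10.67·1180·0.321^1.852 / (136^1.852·0.490^4.8704) = 5.542 m

h_f ≈ 5.54 m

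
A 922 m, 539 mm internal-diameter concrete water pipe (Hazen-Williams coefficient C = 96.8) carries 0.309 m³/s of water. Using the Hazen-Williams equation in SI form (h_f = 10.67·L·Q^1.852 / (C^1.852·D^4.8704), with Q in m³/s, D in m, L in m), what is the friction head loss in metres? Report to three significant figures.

h_f = 10.67·922·0.309^1.852 / (96.8^1.852·0.539^4.8704) = 4.761 m

h_f ≈ 4.76 m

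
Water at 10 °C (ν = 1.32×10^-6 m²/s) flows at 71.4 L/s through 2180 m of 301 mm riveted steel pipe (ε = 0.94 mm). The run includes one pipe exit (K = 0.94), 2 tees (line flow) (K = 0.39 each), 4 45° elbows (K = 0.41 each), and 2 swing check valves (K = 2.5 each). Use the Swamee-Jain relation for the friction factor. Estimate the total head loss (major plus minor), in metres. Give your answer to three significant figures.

H_L ≈ 10.5 m

V = 4Q/(πD²) = 1.003 m/s; V²/2g = 0.05132 m
Re = 2.29×10^5, ε/D = 0.00312 → f = 0.02720 (Swamee-Jain)
Major: h_f = f(L/D)·V²/2g = 0.02720·7243·0.05132 = 10.11 m
Minor: ΣK = 8.36; h_m = ΣK·V²/2g = 0.4290 m
Total H_L = 10.11 + 0.4290 = 10.54 m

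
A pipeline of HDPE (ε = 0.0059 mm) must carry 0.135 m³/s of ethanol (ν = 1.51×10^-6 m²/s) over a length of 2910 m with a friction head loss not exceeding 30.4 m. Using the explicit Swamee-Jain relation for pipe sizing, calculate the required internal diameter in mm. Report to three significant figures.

Swamee-Jain (Type III): D = 0.66·[ε^1.25·(LQ²/(gh_f))^4.75 + ν·Q^9.4·(L/(gh_f))^5.2]^0.04
LQ²/(gh_f) = 0.1778; L/(gh_f) = 9.758
Term 1 = ε^1.25·(…)^4.75 = 7.96×10^-11; Term 2 = ν·Q^9.4·(…)^5.2 = 1.41×10^-9
D = 0.66·(7.96×10^-11 + 1.41×10^-9)^0.04 = 0.2927 m = 293 mm
Check: V = 2.01 m/s, Re = 3.89×10^5, f = 0.01397, h_f = 28.5 m ≈ 30.4 m ✓

D ≈ 293 mm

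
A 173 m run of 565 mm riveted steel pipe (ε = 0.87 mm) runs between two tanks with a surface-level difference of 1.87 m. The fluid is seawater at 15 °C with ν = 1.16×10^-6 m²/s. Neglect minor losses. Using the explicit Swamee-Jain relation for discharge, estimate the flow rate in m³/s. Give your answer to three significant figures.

Q ≈ 0.584 m³/s

Swamee-Jain (Type II): Q = -0.965·√(gD⁵h_f/L)·ln[ε/(3.7D) + √(3.17ν²L/(gD³h_f))]
√(gD⁵h_f/L) = √(9.81·0.565⁵·1.87/173) = 0.07814
ε/(3.7D) = 4.16×10^-4; √(3.17ν²L/(gD³h_f)) = 1.49×10^-5
Q = -0.965·0.07814·ln(4.311×10^-4) = 0.5843 m³/s
Check: V = 2.33 m/s, Re = 1.14×10^6, f = 0.02214, h_f = 1.88 m ≈ 1.87 m ✓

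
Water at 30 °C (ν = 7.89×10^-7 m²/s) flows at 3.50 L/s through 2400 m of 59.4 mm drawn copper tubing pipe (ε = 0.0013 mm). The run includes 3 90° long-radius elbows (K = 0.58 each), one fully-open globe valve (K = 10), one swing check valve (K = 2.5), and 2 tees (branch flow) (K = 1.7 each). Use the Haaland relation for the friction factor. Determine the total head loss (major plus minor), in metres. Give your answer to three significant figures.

H_L ≈ 60.9 m

V = 4Q/(πD²) = 1.263 m/s; V²/2g = 0.08130 m
Re = 9.51×10^4, ε/D = 2.19×10^-5 → f = 0.01810 (Haaland)
Major: h_f = f(L/D)·V²/2g = 0.01810·40404·0.08130 = 59.44 m
Minor: ΣK = 17.6; h_m = ΣK·V²/2g = 1.434 m
Total H_L = 59.44 + 1.434 = 60.88 m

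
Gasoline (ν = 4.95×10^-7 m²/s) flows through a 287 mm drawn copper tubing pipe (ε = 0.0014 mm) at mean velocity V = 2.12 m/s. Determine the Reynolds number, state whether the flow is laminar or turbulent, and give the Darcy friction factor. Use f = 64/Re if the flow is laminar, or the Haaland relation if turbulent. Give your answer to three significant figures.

Re ≈ 1.23×10^6; turbulent; f ≈ 0.0113

Re = VD/ν = 2.120·0.287/4.95×10^-7 = 1.23×10^6
Re > 4000 → turbulent; ε/D = 4.88×10^-6
Haaland: f = 0.01129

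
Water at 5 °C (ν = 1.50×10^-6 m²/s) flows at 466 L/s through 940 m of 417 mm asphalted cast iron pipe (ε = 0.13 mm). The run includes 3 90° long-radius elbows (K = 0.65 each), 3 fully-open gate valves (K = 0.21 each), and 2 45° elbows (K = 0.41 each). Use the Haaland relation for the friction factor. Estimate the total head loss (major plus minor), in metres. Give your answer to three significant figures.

V = 4Q/(πD²) = 3.412 m/s; V²/2g = 0.5934 m
Re = 9.49×10^5, ε/D = 3.12×10^-4 → f = 0.01574 (Haaland)
Major: h_f = f(L/D)·V²/2g = 0.01574·2254·0.5934 = 21.05 m
Minor: ΣK = 3.40; h_m = ΣK·V²/2g = 2.018 m
Total H_L = 21.05 + 2.018 = 23.07 m

H_L ≈ 23.1 m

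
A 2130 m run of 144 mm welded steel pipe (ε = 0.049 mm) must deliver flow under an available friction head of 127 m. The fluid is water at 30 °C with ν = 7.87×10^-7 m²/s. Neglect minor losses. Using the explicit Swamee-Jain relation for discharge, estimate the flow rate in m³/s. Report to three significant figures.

Q ≈ 0.0522 m³/s

Swamee-Jain (Type II): Q = -0.965·√(gD⁵h_f/L)·ln[ε/(3.7D) + √(3.17ν²L/(gD³h_f))]
√(gD⁵h_f/L) = √(9.81·0.144⁵·127/2130) = 0.006018
ε/(3.7D) = 9.20×10^-5; √(3.17ν²L/(gD³h_f)) = 3.35×10^-5
Q = -0.965·0.006018·ln(1.255×10^-4) = 0.05217 m³/s
Check: V = 3.20 m/s, Re = 5.86×10^5, f = 0.01652, h_f = 128 m ≈ 127 m ✓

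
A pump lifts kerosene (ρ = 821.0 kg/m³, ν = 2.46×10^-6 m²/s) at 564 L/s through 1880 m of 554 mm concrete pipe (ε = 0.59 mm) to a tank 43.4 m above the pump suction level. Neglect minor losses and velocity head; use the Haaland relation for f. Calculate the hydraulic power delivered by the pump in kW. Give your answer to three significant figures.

V = 4Q/(πD²) = 2.340 m/s; Re = 5.27×10^5; ε/D = 0.00106; f = 0.02046
h_f = f(L/D)V²/2g = 19.37 m
Total head H = z + h_f = 43.4 + 19.37 = 62.77 m
P_hyd = ρgQH = 821.0·9.81·0.564·62.77 = 285.1 kW

P_hyd ≈ 285 kW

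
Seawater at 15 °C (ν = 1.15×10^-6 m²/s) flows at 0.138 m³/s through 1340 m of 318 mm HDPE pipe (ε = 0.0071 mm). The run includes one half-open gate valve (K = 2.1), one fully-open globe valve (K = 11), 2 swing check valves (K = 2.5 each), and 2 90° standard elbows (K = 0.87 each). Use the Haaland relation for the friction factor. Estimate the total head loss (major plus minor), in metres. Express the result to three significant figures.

H_L ≈ 11.8 m

V = 4Q/(πD²) = 1.738 m/s; V²/2g = 0.1539 m
Re = 4.80×10^5, ε/D = 2.23×10^-5 → f = 0.01341 (Haaland)
Major: h_f = f(L/D)·V²/2g = 0.01341·4214·0.1539 = 8.698 m
Minor: ΣK = 19.8; h_m = ΣK·V²/2g = 3.053 m
Total H_L = 8.698 + 3.053 = 11.75 m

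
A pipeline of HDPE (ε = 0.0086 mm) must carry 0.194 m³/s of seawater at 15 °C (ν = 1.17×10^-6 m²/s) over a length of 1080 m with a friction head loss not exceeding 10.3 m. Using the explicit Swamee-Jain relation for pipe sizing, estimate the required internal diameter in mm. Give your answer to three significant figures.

D ≈ 339 mm

Swamee-Jain (Type III): D = 0.66·[ε^1.25·(LQ²/(gh_f))^4.75 + ν·Q^9.4·(L/(gh_f))^5.2]^0.04
LQ²/(gh_f) = 0.4023; L/(gh_f) = 10.69
Term 1 = ε^1.25·(…)^4.75 = 6.16×10^-9; Term 2 = ν·Q^9.4·(…)^5.2 = 5.30×10^-8
D = 0.66·(6.16×10^-9 + 5.30×10^-8)^0.04 = 0.3392 m = 339 mm
Check: V = 2.15 m/s, Re = 6.22×10^5, f = 0.01304, h_f = 9.76 m ≈ 10.3 m ✓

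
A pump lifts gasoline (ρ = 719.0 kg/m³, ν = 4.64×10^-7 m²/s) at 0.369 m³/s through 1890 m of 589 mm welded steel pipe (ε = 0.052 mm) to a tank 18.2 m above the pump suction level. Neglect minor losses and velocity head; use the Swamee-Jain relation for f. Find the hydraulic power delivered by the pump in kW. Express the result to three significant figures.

P_hyd ≈ 57.4 kW

V = 4Q/(πD²) = 1.354 m/s; Re = 1.72×10^6; ε/D = 8.83×10^-5; f = 0.01279
h_f = f(L/D)V²/2g = 3.836 m
Total head H = z + h_f = 18.2 + 3.836 = 22.04 m
P_hyd = ρgQH = 719.0·9.81·0.369·22.04 = 57.35 kW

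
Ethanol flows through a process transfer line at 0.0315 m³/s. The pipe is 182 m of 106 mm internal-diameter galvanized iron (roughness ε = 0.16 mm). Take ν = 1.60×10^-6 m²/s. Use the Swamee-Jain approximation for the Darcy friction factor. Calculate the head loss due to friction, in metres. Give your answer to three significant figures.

V = 4Q/(πD²) = 4·0.0315/(π·0.106²) = 3.570 m/s
Re = VD/ν = 3.570·0.106/1.60×10^-6 = 2.36×10^5 → turbulent
ε/D = 0.16/106 = 0.00151
Swamee-Jain: f = 0.02284
h_f = f(L/D)V²/(2g) = 0.02284·(182/0.106)·3.570²/(2·9.81) = 25.47 m

h_f ≈ 25.5 m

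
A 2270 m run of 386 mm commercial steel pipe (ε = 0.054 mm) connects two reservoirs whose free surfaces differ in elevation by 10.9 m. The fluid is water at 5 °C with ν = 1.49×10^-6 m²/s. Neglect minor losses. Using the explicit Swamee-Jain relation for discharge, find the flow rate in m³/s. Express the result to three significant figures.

Q ≈ 0.181 m³/s

Swamee-Jain (Type II): Q = -0.965·√(gD⁵h_f/L)·ln[ε/(3.7D) + √(3.17ν²L/(gD³h_f))]
√(gD⁵h_f/L) = √(9.81·0.386⁵·10.9/2270) = 0.02009
ε/(3.7D) = 3.78×10^-5; √(3.17ν²L/(gD³h_f)) = 5.10×10^-5
Q = -0.965·0.02009·ln(8.878×10^-5) = 0.1809 m³/s
Check: V = 1.55 m/s, Re = 4.00×10^5, f = 0.01527, h_f = 10.9 m ≈ 10.9 m ✓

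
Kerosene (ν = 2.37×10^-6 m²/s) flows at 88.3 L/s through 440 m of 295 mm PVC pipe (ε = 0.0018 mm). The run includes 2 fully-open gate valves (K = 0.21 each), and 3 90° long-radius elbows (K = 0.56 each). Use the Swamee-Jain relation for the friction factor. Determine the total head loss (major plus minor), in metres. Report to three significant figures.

H_L ≈ 2.24 m

V = 4Q/(πD²) = 1.292 m/s; V²/2g = 0.08507 m
Re = 1.61×10^5, ε/D = 6.10×10^-6 → f = 0.01626 (Swamee-Jain)
Major: h_f = f(L/D)·V²/2g = 0.01626·1492·0.08507 = 2.063 m
Minor: ΣK = 2.10; h_m = ΣK·V²/2g = 0.1786 m
Total H_L = 2.063 + 0.1786 = 2.242 m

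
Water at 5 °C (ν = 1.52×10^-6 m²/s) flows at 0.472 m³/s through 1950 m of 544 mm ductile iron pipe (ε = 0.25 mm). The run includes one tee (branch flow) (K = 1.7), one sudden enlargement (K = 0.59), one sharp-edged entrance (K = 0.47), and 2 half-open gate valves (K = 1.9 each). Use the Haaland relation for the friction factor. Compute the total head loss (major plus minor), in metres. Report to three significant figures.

H_L ≈ 14.2 m

V = 4Q/(πD²) = 2.031 m/s; V²/2g = 0.2102 m
Re = 7.27×10^5, ε/D = 4.60×10^-4 → f = 0.01705 (Haaland)
Major: h_f = f(L/D)·V²/2g = 0.01705·3585·0.2102 = 12.85 m
Minor: ΣK = 6.56; h_m = ΣK·V²/2g = 1.379 m
Total H_L = 12.85 + 1.379 = 14.23 m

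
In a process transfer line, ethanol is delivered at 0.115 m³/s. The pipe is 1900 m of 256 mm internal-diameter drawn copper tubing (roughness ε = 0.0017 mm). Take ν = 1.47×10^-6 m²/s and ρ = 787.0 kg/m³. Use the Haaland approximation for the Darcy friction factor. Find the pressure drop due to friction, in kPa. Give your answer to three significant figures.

Δp ≈ 200 kPa

V = 4Q/(πD²) = 4·0.115/(π·0.256²) = 2.234 m/s
Re = VD/ν = 2.234·0.256/1.47×10^-6 = 3.89×10^5 → turbulent
ε/D = 0.0017/256 = 6.64×10^-6
Haaland: f = 0.01373
h_f = f(L/D)V²/(2g) = 0.01373·(1900/0.256)·2.234²/(2·9.81) = 25.93 m
Δp = ρg·h_f = 787.0·9.81·25.93 = 200.2 kPa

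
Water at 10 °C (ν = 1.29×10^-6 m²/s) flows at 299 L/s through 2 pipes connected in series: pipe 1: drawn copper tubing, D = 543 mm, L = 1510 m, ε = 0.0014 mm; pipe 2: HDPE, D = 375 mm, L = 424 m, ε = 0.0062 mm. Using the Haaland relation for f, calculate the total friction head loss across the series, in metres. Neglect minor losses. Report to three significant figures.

Pipe 1: V = 1.291 m/s, Re = 5.43×10^5, ε/D = 2.58×10^-6, f = 0.01290, h_1 = f(L/D)V²/2g = 3.048 m
Pipe 2: V = 2.707 m/s, Re = 7.87×10^5, ε/D = 1.65×10^-5, f = 0.01233, h_2 = f(L/D)V²/2g = 5.207 m
Series → Q common, losses add: H = Σh = 8.255 m

H ≈ 8.26 m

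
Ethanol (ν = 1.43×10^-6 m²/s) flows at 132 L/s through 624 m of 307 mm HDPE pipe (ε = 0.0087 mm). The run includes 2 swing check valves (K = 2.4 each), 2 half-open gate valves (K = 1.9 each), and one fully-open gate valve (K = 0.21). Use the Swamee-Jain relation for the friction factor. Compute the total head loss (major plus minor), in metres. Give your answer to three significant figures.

V = 4Q/(πD²) = 1.783 m/s; V²/2g = 0.1621 m
Re = 3.83×10^5, ε/D = 2.83×10^-5 → f = 0.01412 (Swamee-Jain)
Major: h_f = f(L/D)·V²/2g = 0.01412·2033·0.1621 = 4.650 m
Minor: ΣK = 8.81; h_m = ΣK·V²/2g = 1.428 m
Total H_L = 4.650 + 1.428 = 6.078 m

H_L ≈ 6.08 m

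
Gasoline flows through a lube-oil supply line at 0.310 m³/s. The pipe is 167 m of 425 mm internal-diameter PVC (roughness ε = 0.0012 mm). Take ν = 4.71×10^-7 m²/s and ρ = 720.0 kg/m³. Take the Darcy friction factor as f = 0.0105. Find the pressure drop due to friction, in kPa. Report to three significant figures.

V = 4Q/(πD²) = 4·0.310/(π·0.425²) = 2.185 m/s
h_f = f(L/D)V²/(2g) = 0.01050·(167/0.425)·2.185²/(2·9.81) = 1.004 m
Δp = ρg·h_f = 720.0·9.81·1.004 = 7.093 kPa

Δp ≈ 7.09 kPa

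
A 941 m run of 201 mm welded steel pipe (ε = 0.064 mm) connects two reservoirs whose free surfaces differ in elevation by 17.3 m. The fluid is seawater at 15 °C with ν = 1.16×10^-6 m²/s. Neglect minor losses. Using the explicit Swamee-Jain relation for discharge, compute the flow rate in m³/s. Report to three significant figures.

Swamee-Jain (Type II): Q = -0.965·√(gD⁵h_f/L)·ln[ε/(3.7D) + √(3.17ν²L/(gD³h_f))]
√(gD⁵h_f/L) = √(9.81·0.201⁵·17.3/941) = 0.007692
ε/(3.7D) = 8.61×10^-5; √(3.17ν²L/(gD³h_f)) = 5.40×10^-5
Q = -0.965·0.007692·ln(1.400×10^-4) = 0.06587 m³/s
Check: V = 2.08 m/s, Re = 3.60×10^5, f = 0.01692, h_f = 17.4 m ≈ 17.3 m ✓

Q ≈ 0.0659 m³/s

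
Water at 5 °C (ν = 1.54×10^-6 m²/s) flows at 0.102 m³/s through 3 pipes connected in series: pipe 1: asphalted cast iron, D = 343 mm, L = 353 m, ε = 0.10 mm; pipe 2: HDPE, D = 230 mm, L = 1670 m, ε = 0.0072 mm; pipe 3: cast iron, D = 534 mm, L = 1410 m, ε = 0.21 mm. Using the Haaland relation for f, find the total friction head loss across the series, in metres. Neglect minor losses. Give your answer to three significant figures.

H ≈ 33.1 m

Pipe 1: V = 1.104 m/s, Re = 2.46×10^5, ε/D = 2.92×10^-4, f = 0.01707, h_1 = f(L/D)V²/2g = 1.091 m
Pipe 2: V = 2.455 m/s, Re = 3.67×10^5, ε/D = 3.13×10^-5, f = 0.01412, h_2 = f(L/D)V²/2g = 31.51 m
Pipe 3: V = 0.4554 m/s, Re = 1.58×10^5, ε/D = 3.93×10^-4, f = 0.01851, h_3 = f(L/D)V²/2g = 0.5167 m
Series → Q common, losses add: H = Σh = 33.11 m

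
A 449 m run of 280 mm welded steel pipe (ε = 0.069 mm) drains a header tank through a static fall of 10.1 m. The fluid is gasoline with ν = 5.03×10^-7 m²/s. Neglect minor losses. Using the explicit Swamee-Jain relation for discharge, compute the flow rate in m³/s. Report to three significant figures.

Swamee-Jain (Type II): Q = -0.965·√(gD⁵h_f/L)·ln[ε/(3.7D) + √(3.17ν²L/(gD³h_f))]
√(gD⁵h_f/L) = √(9.81·0.280⁵·10.1/449) = 0.01949
ε/(3.7D) = 6.66×10^-5; √(3.17ν²L/(gD³h_f)) = 1.29×10^-5
Q = -0.965·0.01949·ln(7.947×10^-5) = 0.1775 m³/s
Check: V = 2.88 m/s, Re = 1.60×10^6, f = 0.01495, h_f = 10.2 m ≈ 10.1 m ✓

Q ≈ 0.178 m³/s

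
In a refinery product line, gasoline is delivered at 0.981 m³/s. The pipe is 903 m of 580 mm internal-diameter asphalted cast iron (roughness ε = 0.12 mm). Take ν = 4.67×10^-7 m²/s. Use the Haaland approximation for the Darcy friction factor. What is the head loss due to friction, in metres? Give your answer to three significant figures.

V = 4Q/(πD²) = 4·0.981/(π·0.580²) = 3.713 m/s
Re = VD/ν = 3.713·0.580/4.67×10^-7 = 4.61×10^6 → turbulent
ε/D = 0.12/580 = 2.07×10^-4
Haaland: f = 0.01405
h_f = f(L/D)V²/(2g) = 0.01405·(903/0.580)·3.713²/(2·9.81) = 15.37 m

h_f ≈ 15.4 m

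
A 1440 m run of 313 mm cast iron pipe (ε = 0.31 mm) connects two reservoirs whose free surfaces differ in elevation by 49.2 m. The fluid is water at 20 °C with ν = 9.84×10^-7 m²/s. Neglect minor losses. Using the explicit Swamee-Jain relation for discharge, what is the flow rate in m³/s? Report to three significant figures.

Q ≈ 0.250 m³/s

Swamee-Jain (Type II): Q = -0.965·√(gD⁵h_f/L)·ln[ε/(3.7D) + √(3.17ν²L/(gD³h_f))]
√(gD⁵h_f/L) = √(9.81·0.313⁵·49.2/1440) = 0.03173
ε/(3.7D) = 2.68×10^-4; √(3.17ν²L/(gD³h_f)) = 1.73×10^-5
Q = -0.965·0.03173·ln(2.850×10^-4) = 0.2500 m³/s
Check: V = 3.25 m/s, Re = 1.03×10^6, f = 0.01997, h_f = 49.4 m ≈ 49.2 m ✓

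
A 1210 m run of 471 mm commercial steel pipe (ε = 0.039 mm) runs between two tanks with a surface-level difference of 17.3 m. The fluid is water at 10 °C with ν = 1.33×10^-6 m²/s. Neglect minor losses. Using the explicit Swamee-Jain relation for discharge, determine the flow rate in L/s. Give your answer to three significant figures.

Swamee-Jain (Type II): Q = -0.965·√(gD⁵h_f/L)·ln[ε/(3.7D) + √(3.17ν²L/(gD³h_f))]
√(gD⁵h_f/L) = √(9.81·0.471⁵·17.3/1210) = 0.05702
ε/(3.7D) = 2.24×10^-5; √(3.17ν²L/(gD³h_f)) = 1.96×10^-5
Q = -0.965·0.05702·ln(4.194×10^-5) = 0.5546 m³/s
Check: V = 3.18 m/s, Re = 1.13×10^6, f = 0.01311, h_f = 17.4 m ≈ 17.3 m ✓

Q ≈ 555 L/s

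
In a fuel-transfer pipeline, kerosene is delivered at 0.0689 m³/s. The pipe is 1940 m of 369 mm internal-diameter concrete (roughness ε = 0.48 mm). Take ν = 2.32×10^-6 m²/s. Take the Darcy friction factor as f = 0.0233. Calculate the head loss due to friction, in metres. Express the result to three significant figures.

V = 4Q/(πD²) = 4·0.0689/(π·0.369²) = 0.6443 m/s
h_f = f(L/D)V²/(2g) = 0.02330·(1940/0.369)·0.6443²/(2·9.81) = 2.592 m

h_f ≈ 2.59 m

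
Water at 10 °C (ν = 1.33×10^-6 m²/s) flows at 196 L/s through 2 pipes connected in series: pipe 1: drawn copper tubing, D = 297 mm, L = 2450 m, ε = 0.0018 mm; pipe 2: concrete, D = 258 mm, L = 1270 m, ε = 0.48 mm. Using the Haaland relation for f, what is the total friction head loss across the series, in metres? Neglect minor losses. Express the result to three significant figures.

H ≈ 124 m

Pipe 1: V = 2.829 m/s, Re = 6.32×10^5, ε/D = 6.06×10^-6, f = 0.01261, h_1 = f(L/D)V²/2g = 42.44 m
Pipe 2: V = 3.749 m/s, Re = 7.27×10^5, ε/D = 0.00186, f = 0.02326, h_2 = f(L/D)V²/2g = 82.01 m
Series → Q common, losses add: H = Σh = 124.5 m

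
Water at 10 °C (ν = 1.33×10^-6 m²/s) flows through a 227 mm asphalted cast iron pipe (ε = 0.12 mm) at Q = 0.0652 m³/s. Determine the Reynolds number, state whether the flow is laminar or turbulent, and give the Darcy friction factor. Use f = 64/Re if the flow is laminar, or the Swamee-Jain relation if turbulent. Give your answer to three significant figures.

Re ≈ 2.75×10^5; turbulent; f ≈ 0.0186

V = 4Q/(πD²) = 1.611 m/s
Re = VD/ν = 1.611·0.227/1.33×10^-6 = 2.75×10^5
Re > 4000 → turbulent; ε/D = 5.29×10^-4
Swamee-Jain: f = 0.01860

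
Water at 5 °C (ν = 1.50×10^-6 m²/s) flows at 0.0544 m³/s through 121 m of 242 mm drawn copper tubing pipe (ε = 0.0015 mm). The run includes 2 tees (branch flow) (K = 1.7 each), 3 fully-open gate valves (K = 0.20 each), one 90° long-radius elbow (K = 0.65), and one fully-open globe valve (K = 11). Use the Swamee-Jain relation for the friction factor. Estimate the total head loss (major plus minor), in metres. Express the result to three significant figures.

V = 4Q/(πD²) = 1.183 m/s; V²/2g = 0.07129 m
Re = 1.91×10^5, ε/D = 6.20×10^-6 → f = 0.01573 (Swamee-Jain)
Major: h_f = f(L/D)·V²/2g = 0.01573·500.0·0.07129 = 0.5608 m
Minor: ΣK = 15.7; h_m = ΣK·V²/2g = 1.116 m
Total H_L = 0.5608 + 1.116 = 1.677 m

H_L ≈ 1.68 m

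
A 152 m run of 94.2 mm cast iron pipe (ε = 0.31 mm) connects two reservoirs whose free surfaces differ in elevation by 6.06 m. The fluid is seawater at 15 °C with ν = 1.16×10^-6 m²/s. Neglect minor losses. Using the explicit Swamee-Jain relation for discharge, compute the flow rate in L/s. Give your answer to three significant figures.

Swamee-Jain (Type II): Q = -0.965·√(gD⁵h_f/L)·ln[ε/(3.7D) + √(3.17ν²L/(gD³h_f))]
√(gD⁵h_f/L) = √(9.81·0.0942⁵·6.06/152) = 0.001703
ε/(3.7D) = 8.89×10^-4; √(3.17ν²L/(gD³h_f)) = 1.14×10^-4
Q = -0.965·0.001703·ln(0.001004) = 0.01135 m³/s
Check: V = 1.63 m/s, Re = 1.32×10^5, f = 0.02802, h_f = 6.11 m ≈ 6.06 m ✓

Q ≈ 11.3 L/s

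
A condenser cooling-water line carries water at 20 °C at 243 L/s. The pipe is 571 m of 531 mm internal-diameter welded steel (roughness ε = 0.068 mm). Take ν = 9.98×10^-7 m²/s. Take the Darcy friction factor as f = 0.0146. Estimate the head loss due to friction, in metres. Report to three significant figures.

h_f ≈ 0.963 m

V = 4Q/(πD²) = 4·0.243/(π·0.531²) = 1.097 m/s
h_f = f(L/D)V²/(2g) = 0.01460·(571/0.531)·1.097²/(2·9.81) = 0.9635 m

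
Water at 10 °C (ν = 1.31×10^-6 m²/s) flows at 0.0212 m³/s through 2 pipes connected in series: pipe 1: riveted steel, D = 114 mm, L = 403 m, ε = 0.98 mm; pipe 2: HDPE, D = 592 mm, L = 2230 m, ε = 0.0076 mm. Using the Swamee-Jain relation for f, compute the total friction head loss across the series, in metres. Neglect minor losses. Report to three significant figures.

H ≈ 28.5 m

Pipe 1: V = 2.077 m/s, Re = 1.81×10^5, ε/D = 0.00860, f = 0.03658, h_1 = f(L/D)V²/2g = 28.43 m
Pipe 2: V = 0.07702 m/s, Re = 3.48×10^4, ε/D = 1.28×10^-5, f = 0.02261, h_2 = f(L/D)V²/2g = 0.02575 m
Series → Q common, losses add: H = Σh = 28.46 m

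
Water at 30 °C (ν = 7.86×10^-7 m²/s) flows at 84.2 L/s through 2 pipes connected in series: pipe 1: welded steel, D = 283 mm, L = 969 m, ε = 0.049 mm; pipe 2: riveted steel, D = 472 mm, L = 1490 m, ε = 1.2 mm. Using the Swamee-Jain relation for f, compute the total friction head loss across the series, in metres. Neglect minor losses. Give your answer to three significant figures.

Pipe 1: V = 1.339 m/s, Re = 4.82×10^5, ε/D = 1.73×10^-4, f = 0.01531, h_1 = f(L/D)V²/2g = 4.786 m
Pipe 2: V = 0.4812 m/s, Re = 2.89×10^5, ε/D = 0.00254, f = 0.02567, h_2 = f(L/D)V²/2g = 0.9563 m
Series → Q common, losses add: H = Σh = 5.742 m

H ≈ 5.74 m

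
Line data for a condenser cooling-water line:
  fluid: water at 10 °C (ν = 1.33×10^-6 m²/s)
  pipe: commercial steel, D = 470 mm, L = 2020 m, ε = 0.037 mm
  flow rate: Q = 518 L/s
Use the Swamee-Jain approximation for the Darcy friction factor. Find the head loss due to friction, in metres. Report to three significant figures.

h_f ≈ 25.6 m

V = 4Q/(πD²) = 4·0.518/(π·0.470²) = 2.986 m/s
Re = VD/ν = 2.986·0.470/1.33×10^-6 = 1.06×10^6 → turbulent
ε/D = 0.037/470 = 7.87×10^-5
Swamee-Jain: f = 0.01312
h_f = f(L/D)V²/(2g) = 0.01312·(2020/0.470)·2.986²/(2·9.81) = 25.61 m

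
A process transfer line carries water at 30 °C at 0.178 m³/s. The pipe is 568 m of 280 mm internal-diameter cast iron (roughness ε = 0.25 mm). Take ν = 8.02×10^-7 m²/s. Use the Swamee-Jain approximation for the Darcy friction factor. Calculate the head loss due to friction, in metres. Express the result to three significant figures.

V = 4Q/(πD²) = 4·0.178/(π·0.280²) = 2.891 m/s
Re = VD/ν = 2.891·0.280/8.02×10^-7 = 1.01×10^6 → turbulent
ε/D = 0.25/280 = 8.93×10^-4
Swamee-Jain: f = 0.01952
h_f = f(L/D)V²/(2g) = 0.01952·(568/0.280)·2.891²/(2·9.81) = 16.87 m

h_f ≈ 16.9 m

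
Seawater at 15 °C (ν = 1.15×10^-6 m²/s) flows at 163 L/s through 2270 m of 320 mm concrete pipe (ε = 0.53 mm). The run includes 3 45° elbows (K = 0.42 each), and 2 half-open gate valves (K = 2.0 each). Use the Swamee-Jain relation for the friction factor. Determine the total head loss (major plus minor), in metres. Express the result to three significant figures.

H_L ≈ 34.9 m

V = 4Q/(πD²) = 2.027 m/s; V²/2g = 0.2094 m
Re = 5.64×10^5, ε/D = 0.00166 → f = 0.02277 (Swamee-Jain)
Major: h_f = f(L/D)·V²/2g = 0.02277·7094·0.2094 = 33.82 m
Minor: ΣK = 5.26; h_m = ΣK·V²/2g = 1.101 m
Total H_L = 33.82 + 1.101 = 34.92 m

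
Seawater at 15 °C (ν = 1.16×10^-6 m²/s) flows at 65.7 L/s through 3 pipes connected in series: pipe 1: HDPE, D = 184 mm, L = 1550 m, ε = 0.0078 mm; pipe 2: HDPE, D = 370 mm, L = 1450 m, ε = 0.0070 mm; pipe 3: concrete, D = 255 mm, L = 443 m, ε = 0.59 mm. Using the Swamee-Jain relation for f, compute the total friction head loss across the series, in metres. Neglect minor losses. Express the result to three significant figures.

H ≈ 42.2 m

Pipe 1: V = 2.471 m/s, Re = 3.92×10^5, ε/D = 4.24×10^-5, f = 0.01424, h_1 = f(L/D)V²/2g = 37.32 m
Pipe 2: V = 0.6110 m/s, Re = 1.95×10^5, ε/D = 1.89×10^-5, f = 0.01578, h_2 = f(L/D)V²/2g = 1.177 m
Pipe 3: V = 1.286 m/s, Re = 2.83×10^5, ε/D = 0.00231, f = 0.02508, h_3 = f(L/D)V²/2g = 3.676 m
Series → Q common, losses add: H = Σh = 42.18 m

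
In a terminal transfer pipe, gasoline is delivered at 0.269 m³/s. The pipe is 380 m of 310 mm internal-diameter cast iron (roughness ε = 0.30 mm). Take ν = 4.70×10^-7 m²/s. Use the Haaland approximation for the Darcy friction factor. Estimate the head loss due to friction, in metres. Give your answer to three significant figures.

V = 4Q/(πD²) = 4·0.269/(π·0.310²) = 3.564 m/s
Re = VD/ν = 3.564·0.310/4.70×10^-7 = 2.35×10^6 → turbulent
ε/D = 0.30/310 = 9.68×10^-4
Haaland: f = 0.01964
h_f = f(L/D)V²/(2g) = 0.01964·(380/0.310)·3.564²/(2·9.81) = 15.58 m

h_f ≈ 15.6 m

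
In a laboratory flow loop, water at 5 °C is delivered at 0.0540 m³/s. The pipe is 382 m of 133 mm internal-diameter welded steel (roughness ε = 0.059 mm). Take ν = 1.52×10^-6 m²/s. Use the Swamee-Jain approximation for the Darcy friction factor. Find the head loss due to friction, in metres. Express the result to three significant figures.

V = 4Q/(πD²) = 4·0.0540/(π·0.133²) = 3.887 m/s
Re = VD/ν = 3.887·0.133/1.52×10^-6 = 3.40×10^5 → turbulent
ε/D = 0.059/133 = 4.44×10^-4
Swamee-Jain: f = 0.01783
h_f = f(L/D)V²/(2g) = 0.01783·(382/0.133)·3.887²/(2·9.81) = 39.44 m

h_f ≈ 39.4 m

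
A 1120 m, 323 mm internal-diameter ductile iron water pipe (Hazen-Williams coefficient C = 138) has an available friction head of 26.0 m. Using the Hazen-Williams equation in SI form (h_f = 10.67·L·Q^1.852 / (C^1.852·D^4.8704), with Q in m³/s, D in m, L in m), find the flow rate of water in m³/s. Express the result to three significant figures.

Rearranging: Q = [h_f·C^1.852·D^4.8704 / (10.67·L)]^(1/1.852)
Q = [26.0·138^1.852·0.323^4.8704 / (10.67·1120)]^0.540 = 0.2580 m³/s

Q ≈ 0.258 m³/s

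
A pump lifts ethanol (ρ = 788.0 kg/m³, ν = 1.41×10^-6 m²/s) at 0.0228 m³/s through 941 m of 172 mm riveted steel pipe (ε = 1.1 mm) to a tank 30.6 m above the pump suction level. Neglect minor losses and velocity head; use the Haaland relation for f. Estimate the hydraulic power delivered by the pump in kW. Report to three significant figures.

P_hyd ≈ 6.98 kW

V = 4Q/(πD²) = 0.9813 m/s; Re = 1.20×10^5; ε/D = 0.00640; f = 0.03344
h_f = f(L/D)V²/2g = 8.979 m
Total head H = z + h_f = 30.6 + 8.979 = 39.58 m
P_hyd = ρgQH = 788.0·9.81·0.0228·39.58 = 6.976 kW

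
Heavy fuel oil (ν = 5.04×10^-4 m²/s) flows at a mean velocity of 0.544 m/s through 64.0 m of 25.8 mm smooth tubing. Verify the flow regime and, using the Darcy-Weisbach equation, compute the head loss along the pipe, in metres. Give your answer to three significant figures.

h_f ≈ 86.0 m

Re = VD/ν = 0.544·0.02580/5.04×10^-4 = 27.8 → laminar (Re < 2300)
f = 64/Re = 2.298
h_f = f(L/D)V²/(2g) = 2.298·(64.0/0.02580)·0.544²/(2·9.81) = 85.99 m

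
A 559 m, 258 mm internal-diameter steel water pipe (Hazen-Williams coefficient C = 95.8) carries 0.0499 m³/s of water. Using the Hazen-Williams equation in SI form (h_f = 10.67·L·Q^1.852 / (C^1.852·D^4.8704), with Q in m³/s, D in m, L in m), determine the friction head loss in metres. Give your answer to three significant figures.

h_f = 10.67·559·0.0499^1.852 / (95.8^1.852·0.258^4.8704) = 3.636 m

h_f ≈ 3.64 m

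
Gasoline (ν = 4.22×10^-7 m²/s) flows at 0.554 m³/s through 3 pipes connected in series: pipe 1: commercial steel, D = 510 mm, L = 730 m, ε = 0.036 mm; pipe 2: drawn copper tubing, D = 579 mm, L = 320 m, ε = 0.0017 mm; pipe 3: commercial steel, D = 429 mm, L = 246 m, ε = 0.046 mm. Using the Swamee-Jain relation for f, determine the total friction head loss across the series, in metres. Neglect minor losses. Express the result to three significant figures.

Pipe 1: V = 2.712 m/s, Re = 3.28×10^6, ε/D = 7.06×10^-5, f = 0.01197, h_1 = f(L/D)V²/2g = 6.423 m
Pipe 2: V = 2.104 m/s, Re = 2.89×10^6, ε/D = 2.94×10^-6, f = 0.009928, h_2 = f(L/D)V²/2g = 1.238 m
Pipe 3: V = 3.833 m/s, Re = 3.90×10^6, ε/D = 1.07×10^-4, f = 0.01264, h_3 = f(L/D)V²/2g = 5.427 m
Series → Q common, losses add: H = Σh = 13.09 m

H ≈ 13.1 m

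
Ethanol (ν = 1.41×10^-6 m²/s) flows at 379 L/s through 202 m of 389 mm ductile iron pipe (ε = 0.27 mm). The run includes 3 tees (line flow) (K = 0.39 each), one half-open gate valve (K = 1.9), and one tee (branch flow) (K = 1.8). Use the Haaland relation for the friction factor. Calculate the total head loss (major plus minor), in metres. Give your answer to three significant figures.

H_L ≈ 7.48 m

V = 4Q/(πD²) = 3.189 m/s; V²/2g = 0.5183 m
Re = 8.80×10^5, ε/D = 6.94×10^-4 → f = 0.01843 (Haaland)
Major: h_f = f(L/D)·V²/2g = 0.01843·519.3·0.5183 = 4.960 m
Minor: ΣK = 4.87; h_m = ΣK·V²/2g = 2.524 m
Total H_L = 4.960 + 2.524 = 7.484 m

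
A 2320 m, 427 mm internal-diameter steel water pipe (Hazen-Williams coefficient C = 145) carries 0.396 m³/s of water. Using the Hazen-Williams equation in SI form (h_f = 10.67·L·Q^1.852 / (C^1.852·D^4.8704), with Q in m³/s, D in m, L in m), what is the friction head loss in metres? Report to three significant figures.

h_f = 10.67·2320·0.396^1.852 / (145^1.852·0.427^4.8704) = 27.91 m

h_f ≈ 27.9 m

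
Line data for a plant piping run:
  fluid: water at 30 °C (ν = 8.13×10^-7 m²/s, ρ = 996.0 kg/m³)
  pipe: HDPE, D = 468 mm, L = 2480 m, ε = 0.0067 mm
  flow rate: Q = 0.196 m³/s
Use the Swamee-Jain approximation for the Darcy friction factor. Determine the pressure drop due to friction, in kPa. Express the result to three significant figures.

Δp ≈ 43.7 kPa

V = 4Q/(πD²) = 4·0.196/(π·0.468²) = 1.139 m/s
Re = VD/ν = 1.139·0.468/8.13×10^-7 = 6.56×10^5 → turbulent
ε/D = 0.0067/468 = 1.43×10^-5
Swamee-Jain: f = 0.01275
h_f = f(L/D)V²/(2g) = 0.01275·(2480/0.468)·1.139²/(2·9.81) = 4.469 m
Δp = ρg·h_f = 996.0·9.81·4.469 = 43.67 kPa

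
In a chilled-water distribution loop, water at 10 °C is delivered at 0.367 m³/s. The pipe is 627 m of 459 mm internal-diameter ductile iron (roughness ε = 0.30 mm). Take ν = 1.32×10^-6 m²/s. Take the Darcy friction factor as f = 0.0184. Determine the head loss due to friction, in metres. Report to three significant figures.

V = 4Q/(πD²) = 4·0.367/(π·0.459²) = 2.218 m/s
h_f = f(L/D)V²/(2g) = 0.01840·(627/0.459)·2.218²/(2·9.81) = 6.302 m

h_f ≈ 6.30 m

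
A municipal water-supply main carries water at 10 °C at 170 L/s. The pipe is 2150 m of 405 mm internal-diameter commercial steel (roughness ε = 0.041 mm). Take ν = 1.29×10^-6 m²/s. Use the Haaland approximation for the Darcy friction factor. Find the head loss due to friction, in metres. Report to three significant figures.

h_f ≈ 6.88 m

V = 4Q/(πD²) = 4·0.170/(π·0.405²) = 1.320 m/s
Re = VD/ν = 1.320·0.405/1.29×10^-6 = 4.14×10^5 → turbulent
ε/D = 0.041/405 = 1.01×10^-4
Haaland: f = 0.01460
h_f = f(L/D)V²/(2g) = 0.01460·(2150/0.405)·1.320²/(2·9.81) = 6.880 m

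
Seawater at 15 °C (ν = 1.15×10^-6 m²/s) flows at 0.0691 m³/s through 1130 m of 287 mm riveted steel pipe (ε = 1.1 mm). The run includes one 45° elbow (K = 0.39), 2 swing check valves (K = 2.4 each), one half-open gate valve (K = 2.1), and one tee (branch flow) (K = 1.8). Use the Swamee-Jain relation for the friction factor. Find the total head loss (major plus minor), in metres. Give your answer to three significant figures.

V = 4Q/(πD²) = 1.068 m/s; V²/2g = 0.05815 m
Re = 2.67×10^5, ε/D = 0.00383 → f = 0.02864 (Swamee-Jain)
Major: h_f = f(L/D)·V²/2g = 0.02864·3937·0.05815 = 6.558 m
Minor: ΣK = 9.09; h_m = ΣK·V²/2g = 0.5286 m
Total H_L = 6.558 + 0.5286 = 7.087 m

H_L ≈ 7.09 m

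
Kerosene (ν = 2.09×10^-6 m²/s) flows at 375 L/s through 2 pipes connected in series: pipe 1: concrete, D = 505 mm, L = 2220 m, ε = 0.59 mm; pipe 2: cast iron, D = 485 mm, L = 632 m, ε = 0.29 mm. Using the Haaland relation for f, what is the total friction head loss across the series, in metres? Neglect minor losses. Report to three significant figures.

H ≈ 21.4 m

Pipe 1: V = 1.872 m/s, Re = 4.52×10^5, ε/D = 0.00117, f = 0.02096, h_1 = f(L/D)V²/2g = 16.46 m
Pipe 2: V = 2.030 m/s, Re = 4.71×10^5, ε/D = 5.98×10^-4, f = 0.01822, h_2 = f(L/D)V²/2g = 4.985 m
Series → Q common, losses add: H = Σh = 21.44 m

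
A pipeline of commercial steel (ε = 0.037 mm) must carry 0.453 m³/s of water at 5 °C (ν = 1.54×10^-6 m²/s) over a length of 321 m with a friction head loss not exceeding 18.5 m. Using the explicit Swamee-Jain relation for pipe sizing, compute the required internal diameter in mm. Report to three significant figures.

Swamee-Jain (Type III): D = 0.66·[ε^1.25·(LQ²/(gh_f))^4.75 + ν·Q^9.4·(L/(gh_f))^5.2]^0.04
LQ²/(gh_f) = 0.3630; L/(gh_f) = 1.769
Term 1 = ε^1.25·(…)^4.75 = 2.34×10^-8; Term 2 = ν·Q^9.4·(…)^5.2 = 1.75×10^-8
D = 0.66·(2.34×10^-8 + 1.75×10^-8)^0.04 = 0.3342 m = 334 mm
Check: V = 5.16 m/s, Re = 1.12×10^6, f = 0.01354, h_f = 17.7 m ≈ 18.5 m ✓

D ≈ 334 mm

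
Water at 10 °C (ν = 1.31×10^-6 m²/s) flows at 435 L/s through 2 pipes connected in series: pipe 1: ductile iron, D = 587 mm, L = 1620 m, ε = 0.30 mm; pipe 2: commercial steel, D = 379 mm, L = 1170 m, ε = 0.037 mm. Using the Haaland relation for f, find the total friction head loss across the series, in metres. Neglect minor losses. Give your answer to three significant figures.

H ≈ 37.1 m

Pipe 1: V = 1.607 m/s, Re = 7.20×10^5, ε/D = 5.11×10^-4, f = 0.01741, h_1 = f(L/D)V²/2g = 6.326 m
Pipe 2: V = 3.856 m/s, Re = 1.12×10^6, ε/D = 9.76×10^-5, f = 0.01318, h_2 = f(L/D)V²/2g = 30.82 m
Series → Q common, losses add: H = Σh = 37.15 m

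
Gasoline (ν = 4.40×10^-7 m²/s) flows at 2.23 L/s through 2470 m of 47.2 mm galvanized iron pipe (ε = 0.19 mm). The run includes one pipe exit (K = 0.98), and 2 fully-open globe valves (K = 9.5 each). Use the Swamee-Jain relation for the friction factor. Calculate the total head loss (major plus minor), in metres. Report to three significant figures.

V = 4Q/(πD²) = 1.274 m/s; V²/2g = 0.08279 m
Re = 1.37×10^5, ε/D = 0.00403 → f = 0.02948 (Swamee-Jain)
Major: h_f = f(L/D)·V²/2g = 0.02948·52331·0.08279 = 127.7 m
Minor: ΣK = 20.0; h_m = ΣK·V²/2g = 1.654 m
Total H_L = 127.7 + 1.654 = 129.4 m

H_L ≈ 129 m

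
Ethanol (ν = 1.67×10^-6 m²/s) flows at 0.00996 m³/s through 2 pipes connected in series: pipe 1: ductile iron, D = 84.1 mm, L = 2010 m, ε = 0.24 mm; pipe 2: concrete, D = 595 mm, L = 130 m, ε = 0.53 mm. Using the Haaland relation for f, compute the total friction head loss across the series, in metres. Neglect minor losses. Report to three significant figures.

H ≈ 106 m

Pipe 1: V = 1.793 m/s, Re = 9.03×10^4, ε/D = 0.00285, f = 0.02718, h_1 = f(L/D)V²/2g = 106.5 m
Pipe 2: V = 0.03582 m/s, Re = 1.28×10^4, ε/D = 8.91×10^-4, f = 0.03022, h_2 = f(L/D)V²/2g = 4.318×10^-4 m
Series → Q common, losses add: H = Σh = 106.5 m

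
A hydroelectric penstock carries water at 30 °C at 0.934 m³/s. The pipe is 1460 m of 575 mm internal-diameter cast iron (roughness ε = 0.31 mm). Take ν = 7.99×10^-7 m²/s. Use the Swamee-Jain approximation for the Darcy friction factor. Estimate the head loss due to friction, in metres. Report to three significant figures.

h_f ≈ 28.9 m

V = 4Q/(πD²) = 4·0.934/(π·0.575²) = 3.597 m/s
Re = VD/ν = 3.597·0.575/7.99×10^-7 = 2.59×10^6 → turbulent
ε/D = 0.31/575 = 5.39×10^-4
Swamee-Jain: f = 0.01724
h_f = f(L/D)V²/(2g) = 0.01724·(1460/0.575)·3.597²/(2·9.81) = 28.86 m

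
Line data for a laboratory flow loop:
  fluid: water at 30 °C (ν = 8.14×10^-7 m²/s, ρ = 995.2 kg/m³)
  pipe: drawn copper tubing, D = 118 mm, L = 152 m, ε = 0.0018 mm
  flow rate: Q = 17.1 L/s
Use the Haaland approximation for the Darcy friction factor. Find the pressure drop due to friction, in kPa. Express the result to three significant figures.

V = 4Q/(πD²) = 4·0.0171/(π·0.118²) = 1.564 m/s
Re = VD/ν = 1.564·0.118/8.14×10^-7 = 2.27×10^5 → turbulent
ε/D = 0.0018/118 = 1.53×10^-5
Haaland: f = 0.01523
h_f = f(L/D)V²/(2g) = 0.01523·(152/0.118)·1.564²/(2·9.81) = 2.445 m
Δp = ρg·h_f = 995.2·9.81·2.445 = 23.87 kPa

Δp ≈ 23.9 kPa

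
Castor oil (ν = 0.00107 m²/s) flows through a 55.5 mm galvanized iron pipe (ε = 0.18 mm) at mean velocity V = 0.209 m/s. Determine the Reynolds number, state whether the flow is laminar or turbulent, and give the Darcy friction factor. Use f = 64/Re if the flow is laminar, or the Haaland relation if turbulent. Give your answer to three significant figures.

Re ≈ 10.8; laminar; f = 64/Re ≈ 5.90

Re = VD/ν = 0.2090·0.0555/0.00107 = 10.8
Re < 2300 → laminar → f = 64/Re = 5.904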